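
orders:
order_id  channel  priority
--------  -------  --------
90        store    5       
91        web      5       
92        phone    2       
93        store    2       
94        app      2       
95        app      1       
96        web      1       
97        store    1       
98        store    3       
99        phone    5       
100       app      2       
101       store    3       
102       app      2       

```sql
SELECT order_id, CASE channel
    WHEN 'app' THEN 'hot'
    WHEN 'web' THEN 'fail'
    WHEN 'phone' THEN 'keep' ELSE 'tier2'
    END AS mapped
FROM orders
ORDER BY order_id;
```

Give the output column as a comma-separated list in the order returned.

order_id=90: ELSE → tier2
order_id=91: channel='web' → fail
order_id=92: channel='phone' → keep
order_id=93: ELSE → tier2
order_id=94: channel='app' → hot
order_id=95: channel='app' → hot
order_id=96: channel='web' → fail
order_id=97: ELSE → tier2
order_id=98: ELSE → tier2
order_id=99: channel='phone' → keep
order_id=100: channel='app' → hot
order_id=101: ELSE → tier2
order_id=102: channel='app' → hot

tier2, fail, keep, tier2, hot, hot, fail, tier2, tier2, keep, hot, tier2, hot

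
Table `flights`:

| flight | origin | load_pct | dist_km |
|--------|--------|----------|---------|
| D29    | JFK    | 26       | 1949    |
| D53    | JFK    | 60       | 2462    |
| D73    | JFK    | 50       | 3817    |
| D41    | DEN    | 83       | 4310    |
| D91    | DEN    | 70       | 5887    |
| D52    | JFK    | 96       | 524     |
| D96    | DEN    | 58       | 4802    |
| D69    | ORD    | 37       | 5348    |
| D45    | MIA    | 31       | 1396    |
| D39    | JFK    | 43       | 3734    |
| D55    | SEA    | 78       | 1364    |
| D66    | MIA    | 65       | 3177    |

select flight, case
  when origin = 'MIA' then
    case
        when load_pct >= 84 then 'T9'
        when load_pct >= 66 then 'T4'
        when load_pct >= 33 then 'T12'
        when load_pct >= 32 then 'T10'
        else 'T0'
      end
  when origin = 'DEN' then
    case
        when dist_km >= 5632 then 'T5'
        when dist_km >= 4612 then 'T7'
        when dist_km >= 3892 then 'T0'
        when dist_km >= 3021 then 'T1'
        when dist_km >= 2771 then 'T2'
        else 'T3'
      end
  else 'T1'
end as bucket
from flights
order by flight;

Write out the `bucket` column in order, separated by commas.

flight=D29: origin='JFK' → outer ELSE → T1
flight=D39: origin='JFK' → outer ELSE → T1
flight=D41: origin='DEN' → inner[dist_km >= 3892] → T0
flight=D45: origin='MIA' → inner[ELSE] → T0
flight=D52: origin='JFK' → outer ELSE → T1
flight=D53: origin='JFK' → outer ELSE → T1
flight=D55: origin='SEA' → outer ELSE → T1
flight=D66: origin='MIA' → inner[load_pct >= 33] → T12
flight=D69: origin='ORD' → outer ELSE → T1
flight=D73: origin='JFK' → outer ELSE → T1
flight=D91: origin='DEN' → inner[dist_km >= 5632] → T5
flight=D96: origin='DEN' → inner[dist_km >= 4612] → T7

T1, T1, T0, T0, T1, T1, T1, T12, T1, T1, T5, T7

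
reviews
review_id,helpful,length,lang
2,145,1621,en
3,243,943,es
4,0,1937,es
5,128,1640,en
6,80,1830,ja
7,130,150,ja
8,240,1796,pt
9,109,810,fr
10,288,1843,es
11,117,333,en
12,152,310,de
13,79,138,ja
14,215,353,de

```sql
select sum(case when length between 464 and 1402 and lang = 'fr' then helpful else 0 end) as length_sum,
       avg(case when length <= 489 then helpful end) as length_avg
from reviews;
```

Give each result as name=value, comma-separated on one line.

length_sum=109, length_avg=138.6

[length_sum: length between 464 and 1402 and lang = 'fr']
review_id=2: ✗
review_id=3: ✗
review_id=4: ✗
review_id=5: ✗
review_id=6: ✗
review_id=7: ✗
review_id=8: ✗
review_id=9: ✓ → 109
review_id=10: ✗
review_id=11: ✗
review_id=12: ✗
review_id=13: ✗
review_id=14: ✗
length_sum = 109
—
[length_avg: length <= 489]
review_id=2: ✗
review_id=3: ✗
review_id=4: ✗
review_id=5: ✗
review_id=6: ✗
review_id=7: ✓ → 130
review_id=8: ✗
review_id=9: ✗
review_id=10: ✗
review_id=11: ✓ → 117
review_id=12: ✓ → 152
review_id=13: ✓ → 79
review_id=14: ✓ → 215
length_avg = (130 + 117 + 152 + 79 + 215) / 5 = 138.6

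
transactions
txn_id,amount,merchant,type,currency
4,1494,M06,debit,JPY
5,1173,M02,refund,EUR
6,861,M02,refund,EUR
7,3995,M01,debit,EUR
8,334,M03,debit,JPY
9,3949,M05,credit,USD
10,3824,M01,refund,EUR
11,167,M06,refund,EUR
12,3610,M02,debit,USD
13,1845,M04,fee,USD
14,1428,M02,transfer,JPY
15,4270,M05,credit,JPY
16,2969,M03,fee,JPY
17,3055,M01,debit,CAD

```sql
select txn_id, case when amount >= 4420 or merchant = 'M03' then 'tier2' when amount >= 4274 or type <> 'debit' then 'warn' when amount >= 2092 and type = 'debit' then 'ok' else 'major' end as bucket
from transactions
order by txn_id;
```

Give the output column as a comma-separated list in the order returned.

txn_id=4: ELSE → major
txn_id=5: amount >= 4274 or type <> 'debit' → warn
txn_id=6: amount >= 4274 or type <> 'debit' → warn
txn_id=7: amount >= 2092 and type = 'debit' → ok
txn_id=8: amount >= 4420 or merchant = 'M03' → tier2
txn_id=9: amount >= 4274 or type <> 'debit' → warn
txn_id=10: amount >= 4274 or type <> 'debit' → warn
txn_id=11: amount >= 4274 or type <> 'debit' → warn
txn_id=12: amount >= 2092 and type = 'debit' → ok
txn_id=13: amount >= 4274 or type <> 'debit' → warn
txn_id=14: amount >= 4274 or type <> 'debit' → warn
txn_id=15: amount >= 4274 or type <> 'debit' → warn
txn_id=16: amount >= 4420 or merchant = 'M03' → tier2
txn_id=17: amount >= 2092 and type = 'debit' → ok

major, warn, warn, ok, tier2, warn, warn, warn, ok, warn, warn, warn, tier2, ok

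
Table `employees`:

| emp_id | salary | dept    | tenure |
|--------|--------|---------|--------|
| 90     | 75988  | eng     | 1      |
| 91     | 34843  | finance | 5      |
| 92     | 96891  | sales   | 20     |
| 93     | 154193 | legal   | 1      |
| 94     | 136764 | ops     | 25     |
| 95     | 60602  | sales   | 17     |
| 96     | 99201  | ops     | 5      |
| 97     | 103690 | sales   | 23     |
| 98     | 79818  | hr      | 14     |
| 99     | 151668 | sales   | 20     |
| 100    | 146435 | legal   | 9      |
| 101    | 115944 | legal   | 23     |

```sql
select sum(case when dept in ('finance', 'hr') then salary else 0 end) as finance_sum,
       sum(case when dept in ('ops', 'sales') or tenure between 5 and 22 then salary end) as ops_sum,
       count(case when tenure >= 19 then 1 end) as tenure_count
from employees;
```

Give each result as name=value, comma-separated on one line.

[finance_sum: dept in ('finance', 'hr')]
emp_id=90: ✗
emp_id=91: ✓ → 34843
emp_id=92: ✗
emp_id=93: ✗
emp_id=94: ✗
emp_id=95: ✗
emp_id=96: ✗
emp_id=97: ✗
emp_id=98: ✓ → 79818
emp_id=99: ✗
emp_id=100: ✗
emp_id=101: ✗
finance_sum = 34843 + 79818 = 114661
—
[ops_sum: dept in ('ops', 'sales') or tenure between 5 and 22]
emp_id=90: ✗
emp_id=91: ✓ → 34843
emp_id=92: ✓ → 96891
emp_id=93: ✗
emp_id=94: ✓ → 136764
emp_id=95: ✓ → 60602
emp_id=96: ✓ → 99201
emp_id=97: ✓ → 103690
emp_id=98: ✓ → 79818
emp_id=99: ✓ → 151668
emp_id=100: ✓ → 146435
emp_id=101: ✗
ops_sum = 34843 + 96891 + 136764 + 60602 + 99201 + 103690 + 79818 + 151668 + 146435 = 909912
—
[tenure_count: tenure >= 19]
emp_id=90: ✗
emp_id=91: ✗
emp_id=92: ✓ → 1
emp_id=93: ✗
emp_id=94: ✓ → 1
emp_id=95: ✗
emp_id=96: ✗
emp_id=97: ✓ → 1
emp_id=98: ✗
emp_id=99: ✓ → 1
emp_id=100: ✗
emp_id=101: ✓ → 1
tenure_count = COUNT(1, 1, 1, 1, 1) = 5

finance_sum=114661, ops_sum=909912, tenure_count=5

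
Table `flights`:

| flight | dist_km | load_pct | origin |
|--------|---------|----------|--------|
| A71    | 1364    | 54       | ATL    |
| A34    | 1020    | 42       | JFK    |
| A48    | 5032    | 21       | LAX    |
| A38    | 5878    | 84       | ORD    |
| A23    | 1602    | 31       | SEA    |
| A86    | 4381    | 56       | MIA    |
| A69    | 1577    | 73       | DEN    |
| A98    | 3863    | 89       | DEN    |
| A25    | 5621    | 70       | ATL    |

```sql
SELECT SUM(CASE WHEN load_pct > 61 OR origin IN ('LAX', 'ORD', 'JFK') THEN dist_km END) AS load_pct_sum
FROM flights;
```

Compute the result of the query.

flight=A71: ✗
flight=A34: ✓ → 1020
flight=A48: ✓ → 5032
flight=A38: ✓ → 5878
flight=A23: ✗
flight=A86: ✗
flight=A69: ✓ → 1577
flight=A98: ✓ → 3863
flight=A25: ✓ → 5621
load_pct_sum = 1020 + 5032 + 5878 + 1577 + 3863 + 5621 = 22991

22991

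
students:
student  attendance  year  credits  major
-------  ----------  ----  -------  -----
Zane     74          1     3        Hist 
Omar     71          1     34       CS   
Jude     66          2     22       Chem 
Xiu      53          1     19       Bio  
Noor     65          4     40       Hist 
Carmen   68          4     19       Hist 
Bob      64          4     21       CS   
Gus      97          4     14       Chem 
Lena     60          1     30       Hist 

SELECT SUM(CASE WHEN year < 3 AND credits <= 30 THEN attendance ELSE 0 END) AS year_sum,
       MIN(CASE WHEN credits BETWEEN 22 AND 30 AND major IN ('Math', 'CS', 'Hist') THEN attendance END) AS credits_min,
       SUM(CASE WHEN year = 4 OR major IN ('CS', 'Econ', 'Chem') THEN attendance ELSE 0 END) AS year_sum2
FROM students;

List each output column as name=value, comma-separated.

[year_sum: year < 3 AND credits <= 30]
student=Zane: ✓ → 74
student=Omar: ✗
student=Jude: ✓ → 66
student=Xiu: ✓ → 53
student=Noor: ✗
student=Carmen: ✗
student=Bob: ✗
student=Gus: ✗
student=Lena: ✓ → 60
year_sum = 74 + 66 + 53 + 60 = 253
—
[credits_min: credits BETWEEN 22 AND 30 AND major IN ('Math', 'CS', 'Hist')]
student=Zane: ✗
student=Omar: ✗
student=Jude: ✗
student=Xiu: ✗
student=Noor: ✗
student=Carmen: ✗
student=Bob: ✗
student=Gus: ✗
student=Lena: ✓ → 60
credits_min = MIN(60) = 60
—
[year_sum2: year = 4 OR major IN ('CS', 'Econ', 'Chem')]
student=Zane: ✗
student=Omar: ✓ → 71
student=Jude: ✓ → 66
student=Xiu: ✗
student=Noor: ✓ → 65
student=Carmen: ✓ → 68
student=Bob: ✓ → 64
student=Gus: ✓ → 97
student=Lena: ✗
year_sum2 = 71 + 66 + 65 + 68 + 64 + 97 = 431

year_sum=253, credits_min=60, year_sum2=431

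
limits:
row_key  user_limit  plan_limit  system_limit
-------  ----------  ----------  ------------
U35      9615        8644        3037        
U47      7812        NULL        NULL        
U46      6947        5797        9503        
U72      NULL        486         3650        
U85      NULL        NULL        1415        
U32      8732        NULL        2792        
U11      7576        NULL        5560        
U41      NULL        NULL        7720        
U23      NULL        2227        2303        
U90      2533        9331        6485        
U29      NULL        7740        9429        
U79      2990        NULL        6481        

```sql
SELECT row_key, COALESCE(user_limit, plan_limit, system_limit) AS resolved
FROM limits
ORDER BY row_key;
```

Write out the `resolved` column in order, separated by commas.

row_key=U11: user_limit=7576 → 7576
row_key=U23: user_limit=NULL, plan_limit=2227 → 2227
row_key=U29: user_limit=NULL, plan_limit=7740 → 7740
row_key=U32: user_limit=8732 → 8732
row_key=U35: user_limit=9615 → 9615
row_key=U41: user_limit=NULL, plan_limit=NULL, system_limit=7720 → 7720
row_key=U46: user_limit=6947 → 6947
row_key=U47: user_limit=7812 → 7812
row_key=U72: user_limit=NULL, plan_limit=486 → 486
row_key=U79: user_limit=2990 → 2990
row_key=U85: user_limit=NULL, plan_limit=NULL, system_limit=1415 → 1415
row_key=U90: user_limit=2533 → 2533

7576, 2227, 7740, 8732, 9615, 7720, 6947, 7812, 486, 2990, 1415, 2533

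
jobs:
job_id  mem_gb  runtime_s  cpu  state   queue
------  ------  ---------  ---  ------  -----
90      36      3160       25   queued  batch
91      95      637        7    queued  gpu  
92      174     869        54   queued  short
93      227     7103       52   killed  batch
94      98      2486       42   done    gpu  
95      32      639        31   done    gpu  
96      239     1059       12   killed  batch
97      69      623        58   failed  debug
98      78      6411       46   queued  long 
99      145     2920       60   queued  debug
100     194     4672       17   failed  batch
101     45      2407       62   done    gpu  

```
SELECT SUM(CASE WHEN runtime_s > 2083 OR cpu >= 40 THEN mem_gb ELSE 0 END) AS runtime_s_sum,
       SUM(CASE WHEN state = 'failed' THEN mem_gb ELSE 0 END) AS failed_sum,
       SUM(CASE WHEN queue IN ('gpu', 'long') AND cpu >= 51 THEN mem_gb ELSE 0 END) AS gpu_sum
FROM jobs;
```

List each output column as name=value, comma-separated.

runtime_s_sum=1066, failed_sum=263, gpu_sum=45

[runtime_s_sum: runtime_s > 2083 OR cpu >= 40]
job_id=90: ✓ → 36
job_id=91: ✗
job_id=92: ✓ → 174
job_id=93: ✓ → 227
job_id=94: ✓ → 98
job_id=95: ✗
job_id=96: ✗
job_id=97: ✓ → 69
job_id=98: ✓ → 78
job_id=99: ✓ → 145
job_id=100: ✓ → 194
job_id=101: ✓ → 45
runtime_s_sum = 36 + 174 + 227 + 98 + 69 + 78 + 145 + 194 + 45 = 1066
—
[failed_sum: state = 'failed']
job_id=90: ✗
job_id=91: ✗
job_id=92: ✗
job_id=93: ✗
job_id=94: ✗
job_id=95: ✗
job_id=96: ✗
job_id=97: ✓ → 69
job_id=98: ✗
job_id=99: ✗
job_id=100: ✓ → 194
job_id=101: ✗
failed_sum = 69 + 194 = 263
—
[gpu_sum: queue IN ('gpu', 'long') AND cpu >= 51]
job_id=90: ✗
job_id=91: ✗
job_id=92: ✗
job_id=93: ✗
job_id=94: ✗
job_id=95: ✗
job_id=96: ✗
job_id=97: ✗
job_id=98: ✗
job_id=99: ✗
job_id=100: ✗
job_id=101: ✓ → 45
gpu_sum = 45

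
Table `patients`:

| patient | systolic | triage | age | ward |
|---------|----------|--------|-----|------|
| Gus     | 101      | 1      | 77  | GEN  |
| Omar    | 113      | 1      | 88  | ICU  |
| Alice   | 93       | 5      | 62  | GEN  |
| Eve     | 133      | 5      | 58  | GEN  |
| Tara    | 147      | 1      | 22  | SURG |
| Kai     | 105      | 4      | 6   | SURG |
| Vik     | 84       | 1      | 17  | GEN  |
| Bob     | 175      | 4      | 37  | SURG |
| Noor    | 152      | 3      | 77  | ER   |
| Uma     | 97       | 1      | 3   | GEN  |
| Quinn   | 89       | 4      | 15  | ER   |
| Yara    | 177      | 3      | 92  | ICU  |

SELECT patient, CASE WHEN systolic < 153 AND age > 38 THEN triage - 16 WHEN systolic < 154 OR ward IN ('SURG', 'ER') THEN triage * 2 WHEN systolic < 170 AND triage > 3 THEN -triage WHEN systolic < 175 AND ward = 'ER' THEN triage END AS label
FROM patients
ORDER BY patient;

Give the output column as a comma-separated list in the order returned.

patient=Alice: systolic < 153 AND age > 38 → -11
patient=Bob: systolic < 154 OR ward IN ('SURG', 'ER') → 8
patient=Eve: systolic < 153 AND age > 38 → -11
patient=Gus: systolic < 153 AND age > 38 → -15
patient=Kai: systolic < 154 OR ward IN ('SURG', 'ER') → 8
patient=Noor: systolic < 153 AND age > 38 → -13
patient=Omar: systolic < 153 AND age > 38 → -15
patient=Quinn: systolic < 154 OR ward IN ('SURG', 'ER') → 8
patient=Tara: systolic < 154 OR ward IN ('SURG', 'ER') → 2
patient=Uma: systolic < 154 OR ward IN ('SURG', 'ER') → 2
patient=Vik: systolic < 154 OR ward IN ('SURG', 'ER') → 2
patient=Yara: (no match → NULL) → NULL

-11, 8, -11, -15, 8, -13, -15, 8, 2, 2, 2, NULL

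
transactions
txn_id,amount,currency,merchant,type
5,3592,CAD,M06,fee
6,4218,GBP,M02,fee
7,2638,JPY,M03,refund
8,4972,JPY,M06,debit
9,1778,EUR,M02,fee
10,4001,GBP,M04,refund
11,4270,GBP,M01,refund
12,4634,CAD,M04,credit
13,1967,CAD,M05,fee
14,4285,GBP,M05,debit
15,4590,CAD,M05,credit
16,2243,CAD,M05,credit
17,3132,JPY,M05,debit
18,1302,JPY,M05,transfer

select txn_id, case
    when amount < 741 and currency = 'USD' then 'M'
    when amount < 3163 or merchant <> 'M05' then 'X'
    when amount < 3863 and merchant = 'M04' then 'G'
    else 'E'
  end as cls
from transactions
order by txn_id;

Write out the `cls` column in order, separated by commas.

X, X, X, X, X, X, X, X, X, E, E, X, X, X

txn_id=5: amount < 3163 or merchant <> 'M05' → X
txn_id=6: amount < 3163 or merchant <> 'M05' → X
txn_id=7: amount < 3163 or merchant <> 'M05' → X
txn_id=8: amount < 3163 or merchant <> 'M05' → X
txn_id=9: amount < 3163 or merchant <> 'M05' → X
txn_id=10: amount < 3163 or merchant <> 'M05' → X
txn_id=11: amount < 3163 or merchant <> 'M05' → X
txn_id=12: amount < 3163 or merchant <> 'M05' → X
txn_id=13: amount < 3163 or merchant <> 'M05' → X
txn_id=14: ELSE → E
txn_id=15: ELSE → E
txn_id=16: amount < 3163 or merchant <> 'M05' → X
txn_id=17: amount < 3163 or merchant <> 'M05' → X
txn_id=18: amount < 3163 or merchant <> 'M05' → X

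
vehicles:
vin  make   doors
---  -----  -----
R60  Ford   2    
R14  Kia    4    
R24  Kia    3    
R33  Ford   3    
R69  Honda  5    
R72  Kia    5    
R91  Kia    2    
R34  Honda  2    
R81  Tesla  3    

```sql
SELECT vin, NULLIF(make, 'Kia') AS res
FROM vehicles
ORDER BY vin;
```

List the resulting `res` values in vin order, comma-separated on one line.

vin=R14: make=Kia vs Kia: equal → NULL
vin=R24: make=Kia vs Kia: equal → NULL
vin=R33: make=Ford vs Kia: differ → Ford
vin=R34: make=Honda vs Kia: differ → Honda
vin=R60: make=Ford vs Kia: differ → Ford
vin=R69: make=Honda vs Kia: differ → Honda
vin=R72: make=Kia vs Kia: equal → NULL
vin=R81: make=Tesla vs Kia: differ → Tesla
vin=R91: make=Kia vs Kia: equal → NULL

NULL, NULL, Ford, Honda, Ford, Honda, NULL, Tesla, NULL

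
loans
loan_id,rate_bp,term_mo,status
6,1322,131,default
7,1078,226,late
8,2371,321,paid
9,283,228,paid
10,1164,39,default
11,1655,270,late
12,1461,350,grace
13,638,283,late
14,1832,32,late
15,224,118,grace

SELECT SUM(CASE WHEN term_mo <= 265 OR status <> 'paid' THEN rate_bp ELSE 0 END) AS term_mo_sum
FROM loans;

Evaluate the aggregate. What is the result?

loan_id=6: ✓ → 1322
loan_id=7: ✓ → 1078
loan_id=8: ✗
loan_id=9: ✓ → 283
loan_id=10: ✓ → 1164
loan_id=11: ✓ → 1655
loan_id=12: ✓ → 1461
loan_id=13: ✓ → 638
loan_id=14: ✓ → 1832
loan_id=15: ✓ → 224
term_mo_sum = 1322 + 1078 + 283 + 1164 + 1655 + 1461 + 638 + 1832 + 224 = 9657

9657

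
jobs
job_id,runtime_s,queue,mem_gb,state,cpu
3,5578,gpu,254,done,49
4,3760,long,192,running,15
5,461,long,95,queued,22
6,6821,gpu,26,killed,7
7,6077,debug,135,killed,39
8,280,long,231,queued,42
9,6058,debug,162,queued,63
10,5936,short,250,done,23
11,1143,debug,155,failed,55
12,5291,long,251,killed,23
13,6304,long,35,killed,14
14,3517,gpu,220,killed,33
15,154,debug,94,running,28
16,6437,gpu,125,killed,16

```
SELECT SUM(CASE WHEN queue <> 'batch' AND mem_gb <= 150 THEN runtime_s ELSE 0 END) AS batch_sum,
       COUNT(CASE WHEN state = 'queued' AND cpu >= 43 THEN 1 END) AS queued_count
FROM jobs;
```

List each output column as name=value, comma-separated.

[batch_sum: queue <> 'batch' AND mem_gb <= 150]
job_id=3: ✗
job_id=4: ✗
job_id=5: ✓ → 461
job_id=6: ✓ → 6821
job_id=7: ✓ → 6077
job_id=8: ✗
job_id=9: ✗
job_id=10: ✗
job_id=11: ✗
job_id=12: ✗
job_id=13: ✓ → 6304
job_id=14: ✗
job_id=15: ✓ → 154
job_id=16: ✓ → 6437
batch_sum = 461 + 6821 + 6077 + 6304 + 154 + 6437 = 26254
—
[queued_count: state = 'queued' AND cpu >= 43]
job_id=3: ✗
job_id=4: ✗
job_id=5: ✗
job_id=6: ✗
job_id=7: ✗
job_id=8: ✗
job_id=9: ✓ → 1
job_id=10: ✗
job_id=11: ✗
job_id=12: ✗
job_id=13: ✗
job_id=14: ✗
job_id=15: ✗
job_id=16: ✗
queued_count = COUNT(1) = 1

batch_sum=26254, queued_count=1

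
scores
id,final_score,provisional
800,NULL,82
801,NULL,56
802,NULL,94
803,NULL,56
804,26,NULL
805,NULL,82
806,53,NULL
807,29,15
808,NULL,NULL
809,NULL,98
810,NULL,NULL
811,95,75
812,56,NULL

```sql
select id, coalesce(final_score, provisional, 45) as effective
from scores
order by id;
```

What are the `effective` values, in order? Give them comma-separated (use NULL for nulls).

id=800: final_score=NULL, provisional=82 → 82
id=801: final_score=NULL, provisional=56 → 56
id=802: final_score=NULL, provisional=94 → 94
id=803: final_score=NULL, provisional=56 → 56
id=804: final_score=26 → 26
id=805: final_score=NULL, provisional=82 → 82
id=806: final_score=53 → 53
id=807: final_score=29 → 29
id=808: final_score=NULL, provisional=NULL, → literal 45 → 45
id=809: final_score=NULL, provisional=98 → 98
id=810: final_score=NULL, provisional=NULL, → literal 45 → 45
id=811: final_score=95 → 95
id=812: final_score=56 → 56

82, 56, 94, 56, 26, 82, 53, 29, 45, 98, 45, 95, 56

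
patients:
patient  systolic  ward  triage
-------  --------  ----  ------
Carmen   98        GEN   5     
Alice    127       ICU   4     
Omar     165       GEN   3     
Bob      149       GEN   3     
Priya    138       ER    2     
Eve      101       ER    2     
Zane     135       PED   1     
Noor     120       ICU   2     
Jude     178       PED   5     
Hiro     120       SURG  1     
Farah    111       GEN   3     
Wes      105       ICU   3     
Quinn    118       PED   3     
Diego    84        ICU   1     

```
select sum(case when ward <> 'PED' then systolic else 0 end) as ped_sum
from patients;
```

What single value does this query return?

patient=Carmen: ✓ → 98
patient=Alice: ✓ → 127
patient=Omar: ✓ → 165
patient=Bob: ✓ → 149
patient=Priya: ✓ → 138
patient=Eve: ✓ → 101
patient=Zane: ✗
patient=Noor: ✓ → 120
patient=Jude: ✗
patient=Hiro: ✓ → 120
patient=Farah: ✓ → 111
patient=Wes: ✓ → 105
patient=Quinn: ✗
patient=Diego: ✓ → 84
ped_sum = 98 + 127 + 165 + 149 + 138 + 101 + 120 + 120 + 111 + 105 + 84 = 1318

1318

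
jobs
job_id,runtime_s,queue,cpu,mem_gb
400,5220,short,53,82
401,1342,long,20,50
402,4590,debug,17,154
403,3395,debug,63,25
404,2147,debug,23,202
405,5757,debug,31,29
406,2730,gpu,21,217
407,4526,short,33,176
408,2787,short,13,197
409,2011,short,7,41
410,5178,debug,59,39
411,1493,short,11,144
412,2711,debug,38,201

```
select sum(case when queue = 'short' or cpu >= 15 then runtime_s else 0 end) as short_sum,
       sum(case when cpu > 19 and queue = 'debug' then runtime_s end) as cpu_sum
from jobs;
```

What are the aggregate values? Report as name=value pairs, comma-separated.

[short_sum: queue = 'short' or cpu >= 15]
job_id=400: ✓ → 5220
job_id=401: ✓ → 1342
job_id=402: ✓ → 4590
job_id=403: ✓ → 3395
job_id=404: ✓ → 2147
job_id=405: ✓ → 5757
job_id=406: ✓ → 2730
job_id=407: ✓ → 4526
job_id=408: ✓ → 2787
job_id=409: ✓ → 2011
job_id=410: ✓ → 5178
job_id=411: ✓ → 1493
job_id=412: ✓ → 2711
short_sum = 5220 + 1342 + 4590 + 3395 + 2147 + 5757 + 2730 + 4526 + 2787 + 2011 + 5178 + 1493 + 2711 = 43887
—
[cpu_sum: cpu > 19 and queue = 'debug']
job_id=400: ✗
job_id=401: ✗
job_id=402: ✗
job_id=403: ✓ → 3395
job_id=404: ✓ → 2147
job_id=405: ✓ → 5757
job_id=406: ✗
job_id=407: ✗
job_id=408: ✗
job_id=409: ✗
job_id=410: ✓ → 5178
job_id=411: ✗
job_id=412: ✓ → 2711
cpu_sum = 3395 + 2147 + 5757 + 5178 + 2711 = 19188

short_sum=43887, cpu_sum=19188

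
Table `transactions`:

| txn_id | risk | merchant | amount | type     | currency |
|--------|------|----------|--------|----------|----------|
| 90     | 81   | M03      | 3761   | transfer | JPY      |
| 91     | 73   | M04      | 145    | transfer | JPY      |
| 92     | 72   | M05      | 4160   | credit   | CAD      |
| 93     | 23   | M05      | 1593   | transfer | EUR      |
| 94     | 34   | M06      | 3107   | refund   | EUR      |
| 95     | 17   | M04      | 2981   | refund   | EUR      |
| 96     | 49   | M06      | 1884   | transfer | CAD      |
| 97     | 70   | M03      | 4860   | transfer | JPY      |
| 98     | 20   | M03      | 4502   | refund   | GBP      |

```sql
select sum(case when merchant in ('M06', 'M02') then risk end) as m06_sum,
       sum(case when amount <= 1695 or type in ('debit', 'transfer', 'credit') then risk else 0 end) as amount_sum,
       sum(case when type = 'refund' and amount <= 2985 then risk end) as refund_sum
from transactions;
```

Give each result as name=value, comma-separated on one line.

[m06_sum: merchant in ('M06', 'M02')]
txn_id=90: ✗
txn_id=91: ✗
txn_id=92: ✗
txn_id=93: ✗
txn_id=94: ✓ → 34
txn_id=95: ✗
txn_id=96: ✓ → 49
txn_id=97: ✗
txn_id=98: ✗
m06_sum = 34 + 49 = 83
—
[amount_sum: amount <= 1695 or type in ('debit', 'transfer', 'credit')]
txn_id=90: ✓ → 81
txn_id=91: ✓ → 73
txn_id=92: ✓ → 72
txn_id=93: ✓ → 23
txn_id=94: ✗
txn_id=95: ✗
txn_id=96: ✓ → 49
txn_id=97: ✓ → 70
txn_id=98: ✗
amount_sum = 81 + 73 + 72 + 23 + 49 + 70 = 368
—
[refund_sum: type = 'refund' and amount <= 2985]
txn_id=90: ✗
txn_id=91: ✗
txn_id=92: ✗
txn_id=93: ✗
txn_id=94: ✗
txn_id=95: ✓ → 17
txn_id=96: ✗
txn_id=97: ✗
txn_id=98: ✗
refund_sum = 17

m06_sum=83, amount_sum=368, refund_sum=17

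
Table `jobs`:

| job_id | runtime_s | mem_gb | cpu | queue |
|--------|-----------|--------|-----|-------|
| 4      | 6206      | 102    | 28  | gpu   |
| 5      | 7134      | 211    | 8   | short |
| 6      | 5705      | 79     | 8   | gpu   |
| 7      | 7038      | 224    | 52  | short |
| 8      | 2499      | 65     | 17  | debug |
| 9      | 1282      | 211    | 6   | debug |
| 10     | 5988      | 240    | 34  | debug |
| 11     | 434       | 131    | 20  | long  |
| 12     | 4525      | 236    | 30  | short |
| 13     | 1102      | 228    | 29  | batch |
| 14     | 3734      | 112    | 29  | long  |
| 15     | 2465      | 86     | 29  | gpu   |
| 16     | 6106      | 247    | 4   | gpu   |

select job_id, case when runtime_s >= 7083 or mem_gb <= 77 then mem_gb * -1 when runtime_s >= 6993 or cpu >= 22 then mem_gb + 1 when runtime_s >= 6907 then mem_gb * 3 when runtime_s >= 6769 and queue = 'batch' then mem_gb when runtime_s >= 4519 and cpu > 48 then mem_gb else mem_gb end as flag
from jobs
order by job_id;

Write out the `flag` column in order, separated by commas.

job_id=4: runtime_s >= 6993 or cpu >= 22 → 103
job_id=5: runtime_s >= 7083 or mem_gb <= 77 → -211
job_id=6: ELSE → 79
job_id=7: runtime_s >= 6993 or cpu >= 22 → 225
job_id=8: runtime_s >= 7083 or mem_gb <= 77 → -65
job_id=9: ELSE → 211
job_id=10: runtime_s >= 6993 or cpu >= 22 → 241
job_id=11: ELSE → 131
job_id=12: runtime_s >= 6993 or cpu >= 22 → 237
job_id=13: runtime_s >= 6993 or cpu >= 22 → 229
job_id=14: runtime_s >= 6993 or cpu >= 22 → 113
job_id=15: runtime_s >= 6993 or cpu >= 22 → 87
job_id=16: ELSE → 247

103, -211, 79, 225, -65, 211, 241, 131, 237, 229, 113, 87, 247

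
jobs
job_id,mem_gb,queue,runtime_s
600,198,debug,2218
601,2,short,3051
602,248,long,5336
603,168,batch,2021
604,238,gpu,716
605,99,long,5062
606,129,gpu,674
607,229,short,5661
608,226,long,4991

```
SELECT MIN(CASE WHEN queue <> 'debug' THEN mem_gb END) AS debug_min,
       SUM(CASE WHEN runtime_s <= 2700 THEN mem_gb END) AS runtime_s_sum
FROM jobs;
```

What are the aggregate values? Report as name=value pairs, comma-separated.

[debug_min: queue <> 'debug']
job_id=600: ✗
job_id=601: ✓ → 2
job_id=602: ✓ → 248
job_id=603: ✓ → 168
job_id=604: ✓ → 238
job_id=605: ✓ → 99
job_id=606: ✓ → 129
job_id=607: ✓ → 229
job_id=608: ✓ → 226
debug_min = MIN(2, 248, 168, 238, 99, 129, 229, 226) = 2
—
[runtime_s_sum: runtime_s <= 2700]
job_id=600: ✓ → 198
job_id=601: ✗
job_id=602: ✗
job_id=603: ✓ → 168
job_id=604: ✓ → 238
job_id=605: ✗
job_id=606: ✓ → 129
job_id=607: ✗
job_id=608: ✗
runtime_s_sum = 198 + 168 + 238 + 129 = 733

debug_min=2, runtime_s_sum=733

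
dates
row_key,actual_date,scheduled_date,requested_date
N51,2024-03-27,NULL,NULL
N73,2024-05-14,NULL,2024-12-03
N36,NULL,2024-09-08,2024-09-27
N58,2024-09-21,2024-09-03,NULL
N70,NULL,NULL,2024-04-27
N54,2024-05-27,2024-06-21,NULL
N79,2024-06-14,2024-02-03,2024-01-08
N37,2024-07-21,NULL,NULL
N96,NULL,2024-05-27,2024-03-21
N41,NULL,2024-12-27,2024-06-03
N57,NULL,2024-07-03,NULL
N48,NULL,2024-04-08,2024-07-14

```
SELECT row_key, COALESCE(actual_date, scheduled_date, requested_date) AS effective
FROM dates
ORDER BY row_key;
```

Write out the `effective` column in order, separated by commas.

2024-09-08, 2024-07-21, 2024-12-27, 2024-04-08, 2024-03-27, 2024-05-27, 2024-07-03, 2024-09-21, 2024-04-27, 2024-05-14, 2024-06-14, 2024-05-27

row_key=N36: actual_date=NULL, scheduled_date=2024-09-08 → 2024-09-08
row_key=N37: actual_date=2024-07-21 → 2024-07-21
row_key=N41: actual_date=NULL, scheduled_date=2024-12-27 → 2024-12-27
row_key=N48: actual_date=NULL, scheduled_date=2024-04-08 → 2024-04-08
row_key=N51: actual_date=2024-03-27 → 2024-03-27
row_key=N54: actual_date=2024-05-27 → 2024-05-27
row_key=N57: actual_date=NULL, scheduled_date=2024-07-03 → 2024-07-03
row_key=N58: actual_date=2024-09-21 → 2024-09-21
row_key=N70: actual_date=NULL, scheduled_date=NULL, requested_date=2024-04-27 → 2024-04-27
row_key=N73: actual_date=2024-05-14 → 2024-05-14
row_key=N79: actual_date=2024-06-14 → 2024-06-14
row_key=N96: actual_date=NULL, scheduled_date=2024-05-27 → 2024-05-27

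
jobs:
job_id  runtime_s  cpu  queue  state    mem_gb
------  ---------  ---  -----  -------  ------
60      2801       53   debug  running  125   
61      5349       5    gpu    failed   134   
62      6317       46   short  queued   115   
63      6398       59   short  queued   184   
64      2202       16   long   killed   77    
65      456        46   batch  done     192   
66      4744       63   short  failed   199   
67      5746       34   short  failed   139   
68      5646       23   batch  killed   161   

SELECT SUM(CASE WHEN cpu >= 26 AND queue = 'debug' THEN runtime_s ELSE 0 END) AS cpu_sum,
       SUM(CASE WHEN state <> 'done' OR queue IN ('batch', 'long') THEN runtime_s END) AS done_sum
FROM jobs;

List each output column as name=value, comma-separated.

[cpu_sum: cpu >= 26 AND queue = 'debug']
job_id=60: ✓ → 2801
job_id=61: ✗
job_id=62: ✗
job_id=63: ✗
job_id=64: ✗
job_id=65: ✗
job_id=66: ✗
job_id=67: ✗
job_id=68: ✗
cpu_sum = 2801
—
[done_sum: state <> 'done' OR queue IN ('batch', 'long')]
job_id=60: ✓ → 2801
job_id=61: ✓ → 5349
job_id=62: ✓ → 6317
job_id=63: ✓ → 6398
job_id=64: ✓ → 2202
job_id=65: ✓ → 456
job_id=66: ✓ → 4744
job_id=67: ✓ → 5746
job_id=68: ✓ → 5646
done_sum = 2801 + 5349 + 6317 + 6398 + 2202 + 456 + 4744 + 5746 + 5646 = 39659

cpu_sum=2801, done_sum=39659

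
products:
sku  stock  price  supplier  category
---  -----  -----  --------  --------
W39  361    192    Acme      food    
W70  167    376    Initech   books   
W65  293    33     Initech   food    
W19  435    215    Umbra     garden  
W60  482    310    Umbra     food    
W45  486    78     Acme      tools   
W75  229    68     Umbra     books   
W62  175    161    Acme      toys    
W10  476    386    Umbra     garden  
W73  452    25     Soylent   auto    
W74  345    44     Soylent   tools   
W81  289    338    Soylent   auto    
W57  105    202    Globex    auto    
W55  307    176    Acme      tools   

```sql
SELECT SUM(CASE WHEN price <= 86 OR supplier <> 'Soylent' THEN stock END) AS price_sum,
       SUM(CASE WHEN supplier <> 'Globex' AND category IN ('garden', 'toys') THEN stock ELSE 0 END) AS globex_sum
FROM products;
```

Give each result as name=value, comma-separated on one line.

[price_sum: price <= 86 OR supplier <> 'Soylent']
sku=W39: ✓ → 361
sku=W70: ✓ → 167
sku=W65: ✓ → 293
sku=W19: ✓ → 435
sku=W60: ✓ → 482
sku=W45: ✓ → 486
sku=W75: ✓ → 229
sku=W62: ✓ → 175
sku=W10: ✓ → 476
sku=W73: ✓ → 452
sku=W74: ✓ → 345
sku=W81: ✗
sku=W57: ✓ → 105
sku=W55: ✓ → 307
price_sum = 361 + 167 + 293 + 435 + 482 + 486 + 229 + 175 + 476 + 452 + 345 + 105 + 307 = 4313
—
[globex_sum: supplier <> 'Globex' AND category IN ('garden', 'toys')]
sku=W39: ✗
sku=W70: ✗
sku=W65: ✗
sku=W19: ✓ → 435
sku=W60: ✗
sku=W45: ✗
sku=W75: ✗
sku=W62: ✓ → 175
sku=W10: ✓ → 476
sku=W73: ✗
sku=W74: ✗
sku=W81: ✗
sku=W57: ✗
sku=W55: ✗
globex_sum = 435 + 175 + 476 = 1086

price_sum=4313, globex_sum=1086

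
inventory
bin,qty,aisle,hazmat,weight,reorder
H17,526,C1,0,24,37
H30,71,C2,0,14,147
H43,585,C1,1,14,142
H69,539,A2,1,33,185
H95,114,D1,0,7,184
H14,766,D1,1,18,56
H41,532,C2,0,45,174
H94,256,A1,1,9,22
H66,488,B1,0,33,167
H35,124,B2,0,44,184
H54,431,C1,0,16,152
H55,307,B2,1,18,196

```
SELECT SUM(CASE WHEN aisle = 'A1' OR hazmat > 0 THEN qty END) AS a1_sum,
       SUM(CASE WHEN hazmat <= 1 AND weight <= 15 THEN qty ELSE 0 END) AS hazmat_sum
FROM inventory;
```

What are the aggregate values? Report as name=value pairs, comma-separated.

a1_sum=2453, hazmat_sum=1026

[a1_sum: aisle = 'A1' OR hazmat > 0]
bin=H17: ✗
bin=H30: ✗
bin=H43: ✓ → 585
bin=H69: ✓ → 539
bin=H95: ✗
bin=H14: ✓ → 766
bin=H41: ✗
bin=H94: ✓ → 256
bin=H66: ✗
bin=H35: ✗
bin=H54: ✗
bin=H55: ✓ → 307
a1_sum = 585 + 539 + 766 + 256 + 307 = 2453
—
[hazmat_sum: hazmat <= 1 AND weight <= 15]
bin=H17: ✗
bin=H30: ✓ → 71
bin=H43: ✓ → 585
bin=H69: ✗
bin=H95: ✓ → 114
bin=H14: ✗
bin=H41: ✗
bin=H94: ✓ → 256
bin=H66: ✗
bin=H35: ✗
bin=H54: ✗
bin=H55: ✗
hazmat_sum = 71 + 585 + 114 + 256 = 1026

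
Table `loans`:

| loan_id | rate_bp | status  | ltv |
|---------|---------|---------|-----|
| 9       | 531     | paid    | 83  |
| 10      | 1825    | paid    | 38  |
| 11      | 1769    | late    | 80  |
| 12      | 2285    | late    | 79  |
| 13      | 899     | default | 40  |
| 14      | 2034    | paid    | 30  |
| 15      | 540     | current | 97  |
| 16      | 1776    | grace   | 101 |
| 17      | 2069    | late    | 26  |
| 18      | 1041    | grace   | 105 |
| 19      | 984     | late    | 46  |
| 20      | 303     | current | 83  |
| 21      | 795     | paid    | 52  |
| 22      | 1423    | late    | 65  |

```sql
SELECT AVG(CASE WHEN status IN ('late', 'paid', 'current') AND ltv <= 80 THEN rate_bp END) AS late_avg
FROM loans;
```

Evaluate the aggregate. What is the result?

1648

loan_id=9: ✗
loan_id=10: ✓ → 1825
loan_id=11: ✓ → 1769
loan_id=12: ✓ → 2285
loan_id=13: ✗
loan_id=14: ✓ → 2034
loan_id=15: ✗
loan_id=16: ✗
loan_id=17: ✓ → 2069
loan_id=18: ✗
loan_id=19: ✓ → 984
loan_id=20: ✗
loan_id=21: ✓ → 795
loan_id=22: ✓ → 1423
late_avg = (1825 + 1769 + 2285 + 2034 + 2069 + 984 + 795 + 1423) / 8 = 1648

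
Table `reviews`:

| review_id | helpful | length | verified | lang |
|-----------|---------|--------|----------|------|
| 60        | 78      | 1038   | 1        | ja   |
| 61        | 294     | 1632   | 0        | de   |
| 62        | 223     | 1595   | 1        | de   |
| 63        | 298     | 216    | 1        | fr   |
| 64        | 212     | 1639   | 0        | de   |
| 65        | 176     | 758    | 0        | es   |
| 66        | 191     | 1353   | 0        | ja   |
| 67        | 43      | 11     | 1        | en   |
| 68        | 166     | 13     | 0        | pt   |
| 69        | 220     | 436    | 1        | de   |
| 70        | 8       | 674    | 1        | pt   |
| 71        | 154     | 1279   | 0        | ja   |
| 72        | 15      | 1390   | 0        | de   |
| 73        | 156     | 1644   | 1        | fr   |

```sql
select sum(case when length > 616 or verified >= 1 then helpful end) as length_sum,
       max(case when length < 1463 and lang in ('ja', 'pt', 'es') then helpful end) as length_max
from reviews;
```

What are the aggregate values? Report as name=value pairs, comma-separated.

[length_sum: length > 616 or verified >= 1]
review_id=60: ✓ → 78
review_id=61: ✓ → 294
review_id=62: ✓ → 223
review_id=63: ✓ → 298
review_id=64: ✓ → 212
review_id=65: ✓ → 176
review_id=66: ✓ → 191
review_id=67: ✓ → 43
review_id=68: ✗
review_id=69: ✓ → 220
review_id=70: ✓ → 8
review_id=71: ✓ → 154
review_id=72: ✓ → 15
review_id=73: ✓ → 156
length_sum = 78 + 294 + 223 + 298 + 212 + 176 + 191 + 43 + 220 + 8 + 154 + 15 + 156 = 2068
—
[length_max: length < 1463 and lang in ('ja', 'pt', 'es')]
review_id=60: ✓ → 78
review_id=61: ✗
review_id=62: ✗
review_id=63: ✗
review_id=64: ✗
review_id=65: ✓ → 176
review_id=66: ✓ → 191
review_id=67: ✗
review_id=68: ✓ → 166
review_id=69: ✗
review_id=70: ✓ → 8
review_id=71: ✓ → 154
review_id=72: ✗
review_id=73: ✗
length_max = MAX(78, 176, 191, 166, 8, 154) = 191

length_sum=2068, length_max=191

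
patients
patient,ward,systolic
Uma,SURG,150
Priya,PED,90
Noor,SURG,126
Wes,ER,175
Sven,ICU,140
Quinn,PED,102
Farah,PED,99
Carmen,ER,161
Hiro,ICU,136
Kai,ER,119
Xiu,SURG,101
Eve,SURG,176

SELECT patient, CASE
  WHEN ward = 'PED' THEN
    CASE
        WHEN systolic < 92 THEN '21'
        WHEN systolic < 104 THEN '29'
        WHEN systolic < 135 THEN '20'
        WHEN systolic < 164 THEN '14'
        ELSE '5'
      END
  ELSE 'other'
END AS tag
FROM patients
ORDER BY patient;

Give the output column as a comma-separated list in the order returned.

patient=Carmen: ward='ER' → outer ELSE → other
patient=Eve: ward='SURG' → outer ELSE → other
patient=Farah: ward='PED' → inner[systolic < 104] → 29
patient=Hiro: ward='ICU' → outer ELSE → other
patient=Kai: ward='ER' → outer ELSE → other
patient=Noor: ward='SURG' → outer ELSE → other
patient=Priya: ward='PED' → inner[systolic < 92] → 21
patient=Quinn: ward='PED' → inner[systolic < 104] → 29
patient=Sven: ward='ICU' → outer ELSE → other
patient=Uma: ward='SURG' → outer ELSE → other
patient=Wes: ward='ER' → outer ELSE → other
patient=Xiu: ward='SURG' → outer ELSE → other

other, other, 29, other, other, other, 21, 29, other, other, other, other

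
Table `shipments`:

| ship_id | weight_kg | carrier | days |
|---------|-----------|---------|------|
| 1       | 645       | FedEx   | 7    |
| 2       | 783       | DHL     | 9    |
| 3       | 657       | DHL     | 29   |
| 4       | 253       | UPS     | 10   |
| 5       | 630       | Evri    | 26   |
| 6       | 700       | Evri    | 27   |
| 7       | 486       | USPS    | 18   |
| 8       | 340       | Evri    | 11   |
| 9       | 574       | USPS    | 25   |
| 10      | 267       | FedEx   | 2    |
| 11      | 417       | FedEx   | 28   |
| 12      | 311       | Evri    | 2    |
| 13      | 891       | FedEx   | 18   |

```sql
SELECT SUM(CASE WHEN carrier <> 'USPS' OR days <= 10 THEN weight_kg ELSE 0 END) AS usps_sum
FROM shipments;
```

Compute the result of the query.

5894

ship_id=1: ✓ → 645
ship_id=2: ✓ → 783
ship_id=3: ✓ → 657
ship_id=4: ✓ → 253
ship_id=5: ✓ → 630
ship_id=6: ✓ → 700
ship_id=7: ✗
ship_id=8: ✓ → 340
ship_id=9: ✗
ship_id=10: ✓ → 267
ship_id=11: ✓ → 417
ship_id=12: ✓ → 311
ship_id=13: ✓ → 891
usps_sum = 645 + 783 + 657 + 253 + 630 + 700 + 340 + 267 + 417 + 311 + 891 = 5894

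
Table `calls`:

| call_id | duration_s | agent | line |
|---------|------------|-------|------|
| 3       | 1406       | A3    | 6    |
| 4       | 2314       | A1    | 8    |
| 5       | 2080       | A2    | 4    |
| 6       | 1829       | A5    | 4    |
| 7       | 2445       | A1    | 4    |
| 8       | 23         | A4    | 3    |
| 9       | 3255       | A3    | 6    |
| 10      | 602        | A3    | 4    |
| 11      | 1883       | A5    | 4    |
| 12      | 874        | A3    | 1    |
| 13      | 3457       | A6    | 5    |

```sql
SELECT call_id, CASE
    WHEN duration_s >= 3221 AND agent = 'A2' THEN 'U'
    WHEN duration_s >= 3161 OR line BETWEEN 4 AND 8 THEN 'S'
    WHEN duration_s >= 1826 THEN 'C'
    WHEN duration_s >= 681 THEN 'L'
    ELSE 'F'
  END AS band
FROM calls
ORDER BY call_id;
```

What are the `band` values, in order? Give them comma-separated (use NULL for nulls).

call_id=3: duration_s >= 3161 OR line BETWEEN 4 AND 8 → S
call_id=4: duration_s >= 3161 OR line BETWEEN 4 AND 8 → S
call_id=5: duration_s >= 3161 OR line BETWEEN 4 AND 8 → S
call_id=6: duration_s >= 3161 OR line BETWEEN 4 AND 8 → S
call_id=7: duration_s >= 3161 OR line BETWEEN 4 AND 8 → S
call_id=8: ELSE → F
call_id=9: duration_s >= 3161 OR line BETWEEN 4 AND 8 → S
call_id=10: duration_s >= 3161 OR line BETWEEN 4 AND 8 → S
call_id=11: duration_s >= 3161 OR line BETWEEN 4 AND 8 → S
call_id=12: duration_s >= 681 → L
call_id=13: duration_s >= 3161 OR line BETWEEN 4 AND 8 → S

S, S, S, S, S, F, S, S, S, L, S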